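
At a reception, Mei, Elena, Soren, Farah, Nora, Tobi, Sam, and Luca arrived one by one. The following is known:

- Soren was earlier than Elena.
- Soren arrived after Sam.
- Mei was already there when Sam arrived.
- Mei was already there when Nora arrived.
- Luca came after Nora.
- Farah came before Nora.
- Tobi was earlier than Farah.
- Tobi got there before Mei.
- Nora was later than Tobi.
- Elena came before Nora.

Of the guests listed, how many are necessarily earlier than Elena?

Directly stated before Elena: Soren.
Mei reaches Elena via Mei → Sam → Soren → Elena.
Sam reaches Elena via Sam → Soren → Elena.
Tobi reaches Elena via Tobi → Mei → Sam → Soren → Elena.
No chain forces Farah (or any of the others) ahead of Elena.
That's Mei, Sam, Soren, and Tobi — 4 in all.

4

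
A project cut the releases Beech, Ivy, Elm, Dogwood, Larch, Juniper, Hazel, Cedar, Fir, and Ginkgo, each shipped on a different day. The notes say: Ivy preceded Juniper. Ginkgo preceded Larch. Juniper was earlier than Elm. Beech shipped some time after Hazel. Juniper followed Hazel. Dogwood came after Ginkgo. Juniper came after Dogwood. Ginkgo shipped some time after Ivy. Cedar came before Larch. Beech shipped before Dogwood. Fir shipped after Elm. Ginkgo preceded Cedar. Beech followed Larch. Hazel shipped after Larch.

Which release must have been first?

Ivy

Ivy has a chain of constraints placing it before every other release, so Ivy must be first.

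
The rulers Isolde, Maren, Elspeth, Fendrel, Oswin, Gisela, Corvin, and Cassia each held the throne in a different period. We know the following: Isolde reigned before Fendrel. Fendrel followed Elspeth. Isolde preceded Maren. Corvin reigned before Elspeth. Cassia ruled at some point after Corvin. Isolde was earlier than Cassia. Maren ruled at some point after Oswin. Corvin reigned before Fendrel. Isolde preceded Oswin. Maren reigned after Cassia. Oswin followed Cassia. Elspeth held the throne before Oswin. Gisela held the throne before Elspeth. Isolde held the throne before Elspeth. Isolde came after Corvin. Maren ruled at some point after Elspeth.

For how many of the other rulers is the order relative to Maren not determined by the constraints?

Forced before Maren: Cassia, Corvin, Elspeth, Gisela, Isolde, and Oswin.
That leaves Fendrel with no forced order relative to Maren — 1.

1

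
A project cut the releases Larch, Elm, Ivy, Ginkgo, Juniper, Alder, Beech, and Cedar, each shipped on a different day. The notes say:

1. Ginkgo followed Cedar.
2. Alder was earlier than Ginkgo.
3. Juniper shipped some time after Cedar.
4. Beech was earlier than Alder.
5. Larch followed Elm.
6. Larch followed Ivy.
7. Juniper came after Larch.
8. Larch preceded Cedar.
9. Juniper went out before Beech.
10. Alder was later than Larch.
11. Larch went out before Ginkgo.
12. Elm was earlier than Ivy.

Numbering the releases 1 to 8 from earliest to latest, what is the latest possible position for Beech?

6

Beech must come before Alder and Ginkgo — 2 releases forced after it.
Everything else can be placed before Beech in some valid order, so Beech can sit as late as position 8 − 2 = 6.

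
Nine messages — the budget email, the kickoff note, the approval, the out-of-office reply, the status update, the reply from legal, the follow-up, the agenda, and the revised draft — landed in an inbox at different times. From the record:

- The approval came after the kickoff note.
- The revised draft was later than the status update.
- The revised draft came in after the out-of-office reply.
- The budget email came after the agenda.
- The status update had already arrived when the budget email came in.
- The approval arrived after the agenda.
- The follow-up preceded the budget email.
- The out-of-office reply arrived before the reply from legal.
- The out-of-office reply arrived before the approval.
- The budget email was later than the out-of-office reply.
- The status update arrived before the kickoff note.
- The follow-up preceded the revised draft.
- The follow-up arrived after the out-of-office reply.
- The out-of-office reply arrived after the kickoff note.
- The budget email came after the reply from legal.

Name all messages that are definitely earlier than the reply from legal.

Directly stated before the reply from legal: the out-of-office reply.
The kickoff note reaches the reply from legal via the kickoff note → the out-of-office reply → the reply from legal.
The status update reaches the reply from legal via the status update → the kickoff note → the out-of-office reply → the reply from legal.
No chain forces the agenda (or any of the others) ahead of the reply from legal.

the kickoff note, the out-of-office reply, the status update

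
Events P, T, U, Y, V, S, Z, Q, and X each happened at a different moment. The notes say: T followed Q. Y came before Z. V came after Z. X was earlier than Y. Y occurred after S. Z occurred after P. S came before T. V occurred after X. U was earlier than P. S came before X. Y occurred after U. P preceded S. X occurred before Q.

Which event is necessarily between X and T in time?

Tracing the constraints gives X → Q → T, so Q sits after X and before T.
No other event is forced both after X and before T.

Q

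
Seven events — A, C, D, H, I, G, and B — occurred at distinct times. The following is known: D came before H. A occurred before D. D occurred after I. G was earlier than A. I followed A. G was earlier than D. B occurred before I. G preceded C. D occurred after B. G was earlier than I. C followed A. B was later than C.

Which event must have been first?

G has a chain of constraints placing it before every other event, so G must be first.

G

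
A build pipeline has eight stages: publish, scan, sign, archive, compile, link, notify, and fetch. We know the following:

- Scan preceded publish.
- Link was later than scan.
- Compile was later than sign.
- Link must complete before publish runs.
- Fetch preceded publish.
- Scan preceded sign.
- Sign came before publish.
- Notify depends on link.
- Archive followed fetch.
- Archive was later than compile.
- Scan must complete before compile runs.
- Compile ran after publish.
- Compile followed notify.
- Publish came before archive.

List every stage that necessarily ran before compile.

fetch, link, notify, publish, scan, sign

Directly stated before compile: notify, publish, scan, and sign.
Fetch reaches compile via fetch → publish → compile.
Link reaches compile via link → notify → compile.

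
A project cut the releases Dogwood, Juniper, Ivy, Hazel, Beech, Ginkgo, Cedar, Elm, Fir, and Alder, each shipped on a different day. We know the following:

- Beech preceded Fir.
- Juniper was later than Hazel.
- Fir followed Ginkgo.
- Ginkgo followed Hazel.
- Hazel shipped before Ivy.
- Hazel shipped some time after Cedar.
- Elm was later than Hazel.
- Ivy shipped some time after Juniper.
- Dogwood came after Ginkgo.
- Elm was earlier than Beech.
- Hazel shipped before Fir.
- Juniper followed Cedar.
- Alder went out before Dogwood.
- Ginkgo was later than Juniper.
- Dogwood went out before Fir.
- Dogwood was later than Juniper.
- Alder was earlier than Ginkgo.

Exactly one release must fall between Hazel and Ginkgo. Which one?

Juniper

Tracing the constraints gives Hazel → Juniper → Ginkgo, so Juniper sits after Hazel and before Ginkgo.
No other release is forced both after Hazel and before Ginkgo.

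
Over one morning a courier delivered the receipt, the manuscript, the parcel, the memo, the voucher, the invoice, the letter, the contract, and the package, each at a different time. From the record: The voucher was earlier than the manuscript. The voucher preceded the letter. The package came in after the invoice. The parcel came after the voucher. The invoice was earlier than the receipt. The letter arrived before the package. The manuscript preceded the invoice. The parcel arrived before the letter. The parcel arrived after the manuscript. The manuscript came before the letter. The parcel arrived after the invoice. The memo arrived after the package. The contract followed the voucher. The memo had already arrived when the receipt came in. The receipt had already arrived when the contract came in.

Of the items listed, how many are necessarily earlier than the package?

5

Directly stated before the package: the invoice and the letter.
The manuscript reaches the package via the manuscript → the invoice → the package.
The parcel reaches the package via the parcel → the letter → the package.
The voucher reaches the package via the voucher → the letter → the package.
No chain forces the contract (or any of the others) ahead of the package.
That's the invoice, the letter, the manuscript, the parcel, and the voucher — 5 in all.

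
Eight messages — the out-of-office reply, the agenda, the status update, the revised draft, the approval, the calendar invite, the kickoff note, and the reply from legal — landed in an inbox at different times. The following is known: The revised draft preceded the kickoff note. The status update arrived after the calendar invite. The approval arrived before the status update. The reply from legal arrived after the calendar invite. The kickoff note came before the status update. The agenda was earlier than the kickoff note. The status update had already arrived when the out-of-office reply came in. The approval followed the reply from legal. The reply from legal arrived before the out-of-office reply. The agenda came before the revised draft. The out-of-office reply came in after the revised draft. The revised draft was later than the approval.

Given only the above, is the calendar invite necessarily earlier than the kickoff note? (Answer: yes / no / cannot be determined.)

Chain the constraints: the calendar invite → the reply from legal → the approval → the revised draft → the kickoff note. Each link is directly stated, so the calendar invite comes before the kickoff note.

yes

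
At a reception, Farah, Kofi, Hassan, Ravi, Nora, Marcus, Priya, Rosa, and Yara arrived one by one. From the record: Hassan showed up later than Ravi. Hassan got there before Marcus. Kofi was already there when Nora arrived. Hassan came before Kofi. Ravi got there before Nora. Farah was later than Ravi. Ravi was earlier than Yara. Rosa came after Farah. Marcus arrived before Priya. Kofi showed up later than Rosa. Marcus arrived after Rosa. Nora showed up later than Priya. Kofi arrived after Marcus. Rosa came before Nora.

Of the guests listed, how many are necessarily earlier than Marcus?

4

Directly stated before Marcus: Hassan and Rosa.
Farah reaches Marcus via Farah → Rosa → Marcus.
Ravi reaches Marcus via Ravi → Hassan → Marcus.
No chain forces Nora (or any of the others) ahead of Marcus.
That's Farah, Hassan, Ravi, and Rosa — 4 in all.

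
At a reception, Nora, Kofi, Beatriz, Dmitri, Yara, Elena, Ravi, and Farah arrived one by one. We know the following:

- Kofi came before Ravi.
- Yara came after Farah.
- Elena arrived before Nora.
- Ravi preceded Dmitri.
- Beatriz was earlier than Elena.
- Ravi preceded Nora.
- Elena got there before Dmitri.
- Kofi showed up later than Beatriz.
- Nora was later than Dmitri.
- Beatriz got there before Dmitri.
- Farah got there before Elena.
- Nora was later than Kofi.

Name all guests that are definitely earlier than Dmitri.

Beatriz, Elena, Farah, Kofi, Ravi

Directly stated before Dmitri: Beatriz, Elena, and Ravi.
Farah reaches Dmitri via Farah → Elena → Dmitri.
Kofi reaches Dmitri via Kofi → Ravi → Dmitri.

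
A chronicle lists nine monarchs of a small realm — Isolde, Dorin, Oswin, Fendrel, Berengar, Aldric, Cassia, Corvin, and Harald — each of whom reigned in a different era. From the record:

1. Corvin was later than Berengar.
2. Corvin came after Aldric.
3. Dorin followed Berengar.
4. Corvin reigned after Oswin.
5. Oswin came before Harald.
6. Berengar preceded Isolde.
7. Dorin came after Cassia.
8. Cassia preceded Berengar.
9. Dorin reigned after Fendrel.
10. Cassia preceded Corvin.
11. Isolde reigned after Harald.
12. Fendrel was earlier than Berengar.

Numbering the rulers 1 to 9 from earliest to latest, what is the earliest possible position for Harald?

2

Oswin must come before Harald — 1 forced predecessor.
Nothing else is forced ahead of Harald, so their earliest slot is position 1 + 1 = 2.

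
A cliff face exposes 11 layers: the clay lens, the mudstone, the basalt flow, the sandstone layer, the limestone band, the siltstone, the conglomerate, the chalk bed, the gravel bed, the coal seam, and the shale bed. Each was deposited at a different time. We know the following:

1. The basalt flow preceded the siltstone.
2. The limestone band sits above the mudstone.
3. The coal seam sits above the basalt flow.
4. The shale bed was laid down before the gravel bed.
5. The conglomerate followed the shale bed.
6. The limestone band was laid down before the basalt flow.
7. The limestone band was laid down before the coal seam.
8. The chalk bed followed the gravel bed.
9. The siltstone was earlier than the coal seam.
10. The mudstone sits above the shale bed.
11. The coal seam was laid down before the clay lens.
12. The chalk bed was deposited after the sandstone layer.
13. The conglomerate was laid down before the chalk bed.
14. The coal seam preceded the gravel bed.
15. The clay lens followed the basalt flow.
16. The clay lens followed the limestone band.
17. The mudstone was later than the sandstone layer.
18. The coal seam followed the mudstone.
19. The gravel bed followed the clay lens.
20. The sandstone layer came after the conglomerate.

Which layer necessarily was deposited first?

The shale bed has a chain of constraints placing it before every other layer, so the shale bed must be first.

the shale bed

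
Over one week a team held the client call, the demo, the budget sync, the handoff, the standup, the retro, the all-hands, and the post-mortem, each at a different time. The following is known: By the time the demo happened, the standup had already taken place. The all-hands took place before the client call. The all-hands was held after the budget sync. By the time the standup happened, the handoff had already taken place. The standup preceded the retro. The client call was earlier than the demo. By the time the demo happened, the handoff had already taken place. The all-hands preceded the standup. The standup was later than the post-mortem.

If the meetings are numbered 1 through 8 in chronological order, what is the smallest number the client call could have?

3

The all-hands and the budget sync must both come before the client call — 2 forced predecessors.
Nothing else is forced ahead of the client call, so its earliest slot is position 2 + 1 = 3.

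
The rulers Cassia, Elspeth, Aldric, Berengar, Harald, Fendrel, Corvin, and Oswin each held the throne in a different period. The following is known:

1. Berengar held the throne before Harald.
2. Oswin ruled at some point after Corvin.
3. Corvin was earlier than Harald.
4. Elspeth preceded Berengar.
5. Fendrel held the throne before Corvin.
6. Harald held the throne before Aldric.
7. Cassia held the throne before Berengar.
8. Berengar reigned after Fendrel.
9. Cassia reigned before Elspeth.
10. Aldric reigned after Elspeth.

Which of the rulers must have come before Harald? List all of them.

Directly stated before Harald: Berengar and Corvin.
Cassia reaches Harald via Cassia → Berengar → Harald.
Elspeth reaches Harald via Elspeth → Berengar → Harald.
Fendrel reaches Harald via Fendrel → Corvin → Harald.
No chain forces Oswin (or any of the others) ahead of Harald.

Berengar, Cassia, Corvin, Elspeth, Fendrel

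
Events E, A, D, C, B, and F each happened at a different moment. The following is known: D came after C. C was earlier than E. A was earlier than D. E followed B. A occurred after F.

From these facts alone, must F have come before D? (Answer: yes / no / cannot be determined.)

yes

Chain the constraints: F → A → D. Each link is directly stated, so F comes before D.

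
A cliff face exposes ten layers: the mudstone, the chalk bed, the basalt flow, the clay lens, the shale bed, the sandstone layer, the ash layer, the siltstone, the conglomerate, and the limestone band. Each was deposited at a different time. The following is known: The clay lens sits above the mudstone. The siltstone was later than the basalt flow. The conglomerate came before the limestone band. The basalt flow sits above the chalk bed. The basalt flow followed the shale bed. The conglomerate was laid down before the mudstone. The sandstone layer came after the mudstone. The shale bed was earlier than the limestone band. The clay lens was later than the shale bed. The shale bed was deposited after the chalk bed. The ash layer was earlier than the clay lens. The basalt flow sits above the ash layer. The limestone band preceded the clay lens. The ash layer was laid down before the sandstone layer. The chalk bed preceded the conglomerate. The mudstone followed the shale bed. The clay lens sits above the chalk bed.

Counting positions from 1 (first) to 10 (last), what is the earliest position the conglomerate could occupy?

The chalk bed must come before the conglomerate — 1 forced predecessor.
Nothing else is forced ahead of the conglomerate, so its earliest slot is position 1 + 1 = 2.

2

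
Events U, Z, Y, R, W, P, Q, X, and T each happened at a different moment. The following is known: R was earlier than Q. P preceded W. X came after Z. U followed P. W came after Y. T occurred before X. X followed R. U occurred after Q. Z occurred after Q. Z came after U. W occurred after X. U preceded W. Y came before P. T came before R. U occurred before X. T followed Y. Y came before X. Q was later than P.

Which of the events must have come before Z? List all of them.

P, Q, R, T, U, Y

Directly stated before Z: Q and U.
P reaches Z via P → U → Z.
R reaches Z via R → Q → Z.
T reaches Z via T → R → Q → Z.
Likewise Y reaches Z by chaining the stated constraints.
No chain forces X (or any of the others) ahead of Z.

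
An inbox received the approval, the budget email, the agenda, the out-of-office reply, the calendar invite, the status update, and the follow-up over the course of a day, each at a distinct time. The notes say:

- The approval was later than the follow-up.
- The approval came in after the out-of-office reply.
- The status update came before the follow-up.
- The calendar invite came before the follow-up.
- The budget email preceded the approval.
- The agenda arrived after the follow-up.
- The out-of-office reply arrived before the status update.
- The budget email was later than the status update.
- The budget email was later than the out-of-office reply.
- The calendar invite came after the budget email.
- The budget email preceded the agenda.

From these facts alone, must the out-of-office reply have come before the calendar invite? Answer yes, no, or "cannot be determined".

Chain the constraints: the out-of-office reply → the budget email → the calendar invite. Each link is directly stated, so the out-of-office reply comes before the calendar invite.

yes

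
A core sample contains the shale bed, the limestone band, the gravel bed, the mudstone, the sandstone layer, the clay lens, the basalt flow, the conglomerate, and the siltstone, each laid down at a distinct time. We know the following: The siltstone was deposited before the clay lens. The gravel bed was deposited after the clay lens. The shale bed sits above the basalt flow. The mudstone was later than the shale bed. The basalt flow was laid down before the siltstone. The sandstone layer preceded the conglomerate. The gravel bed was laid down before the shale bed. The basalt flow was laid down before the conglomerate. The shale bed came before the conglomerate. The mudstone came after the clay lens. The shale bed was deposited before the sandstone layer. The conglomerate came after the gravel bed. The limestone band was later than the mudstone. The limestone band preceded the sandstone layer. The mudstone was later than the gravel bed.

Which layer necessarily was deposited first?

the basalt flow

The basalt flow has a chain of constraints placing it before every other layer, so the basalt flow must be first.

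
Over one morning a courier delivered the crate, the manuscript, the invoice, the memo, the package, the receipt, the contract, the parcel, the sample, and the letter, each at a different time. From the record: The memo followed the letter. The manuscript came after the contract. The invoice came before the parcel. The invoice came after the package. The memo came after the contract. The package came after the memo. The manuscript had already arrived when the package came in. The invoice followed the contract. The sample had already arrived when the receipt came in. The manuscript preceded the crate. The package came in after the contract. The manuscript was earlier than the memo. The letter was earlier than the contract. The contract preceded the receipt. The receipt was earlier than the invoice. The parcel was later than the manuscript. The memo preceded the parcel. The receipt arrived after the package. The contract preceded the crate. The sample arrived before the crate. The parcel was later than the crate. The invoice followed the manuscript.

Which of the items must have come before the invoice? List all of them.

Directly stated before the invoice: the contract, the manuscript, the package, and the receipt.
The letter reaches the invoice via the letter → the contract → the invoice.
The memo reaches the invoice via the memo → the package → the invoice.
The sample reaches the invoice via the sample → the receipt → the invoice.
No chain forces the parcel (or any of the others) ahead of the invoice.

the contract, the letter, the manuscript, the memo, the package, the receipt, the sample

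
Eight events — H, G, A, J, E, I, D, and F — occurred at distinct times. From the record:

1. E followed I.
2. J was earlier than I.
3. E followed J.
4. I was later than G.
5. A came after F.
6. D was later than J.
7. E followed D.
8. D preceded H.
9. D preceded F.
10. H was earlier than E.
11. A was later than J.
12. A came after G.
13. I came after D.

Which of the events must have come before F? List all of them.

D, J

Directly stated before F: D.
J reaches F via J → D → F.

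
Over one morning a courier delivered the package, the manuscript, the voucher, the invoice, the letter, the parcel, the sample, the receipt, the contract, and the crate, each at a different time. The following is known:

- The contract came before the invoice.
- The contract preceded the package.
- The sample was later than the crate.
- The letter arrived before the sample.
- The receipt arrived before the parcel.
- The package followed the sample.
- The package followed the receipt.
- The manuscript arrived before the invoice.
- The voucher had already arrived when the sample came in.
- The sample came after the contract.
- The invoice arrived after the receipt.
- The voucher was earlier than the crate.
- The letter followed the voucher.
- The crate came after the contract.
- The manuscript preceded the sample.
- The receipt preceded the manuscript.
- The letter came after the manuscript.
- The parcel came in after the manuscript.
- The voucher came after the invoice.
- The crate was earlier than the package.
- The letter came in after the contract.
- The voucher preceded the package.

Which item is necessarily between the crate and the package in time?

the sample

Tracing the constraints gives the crate → the sample → the package, so the sample sits after the crate and before the package.
No other item is forced both after the crate and before the package.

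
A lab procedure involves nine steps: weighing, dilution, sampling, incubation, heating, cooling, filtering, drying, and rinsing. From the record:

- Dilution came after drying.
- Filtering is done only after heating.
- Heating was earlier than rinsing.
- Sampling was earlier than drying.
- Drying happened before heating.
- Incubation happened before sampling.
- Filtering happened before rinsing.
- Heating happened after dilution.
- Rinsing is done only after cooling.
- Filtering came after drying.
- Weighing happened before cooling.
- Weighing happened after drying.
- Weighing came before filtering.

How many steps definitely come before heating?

4

Directly stated before heating: dilution and drying.
Incubation reaches heating via incubation → sampling → drying → heating.
Sampling reaches heating via sampling → drying → heating.
That's dilution, drying, incubation, and sampling — 4 in all.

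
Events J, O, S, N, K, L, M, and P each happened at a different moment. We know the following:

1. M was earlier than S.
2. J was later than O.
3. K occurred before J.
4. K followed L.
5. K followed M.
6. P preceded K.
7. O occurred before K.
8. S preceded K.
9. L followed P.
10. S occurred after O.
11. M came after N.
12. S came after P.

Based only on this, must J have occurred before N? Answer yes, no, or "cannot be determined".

Tracing the constraints gives N → M → K → J, so N must come before J.
That means J cannot be before N.

no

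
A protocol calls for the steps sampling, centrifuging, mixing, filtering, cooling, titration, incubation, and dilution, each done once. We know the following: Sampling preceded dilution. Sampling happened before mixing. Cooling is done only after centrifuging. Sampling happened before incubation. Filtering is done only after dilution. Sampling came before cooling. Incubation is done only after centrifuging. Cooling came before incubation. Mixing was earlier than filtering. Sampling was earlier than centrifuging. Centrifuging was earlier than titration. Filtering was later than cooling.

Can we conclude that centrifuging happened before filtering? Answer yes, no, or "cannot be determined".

Chain the constraints: centrifuging → cooling → filtering. Each link is directly stated, so centrifuging comes before filtering.

yes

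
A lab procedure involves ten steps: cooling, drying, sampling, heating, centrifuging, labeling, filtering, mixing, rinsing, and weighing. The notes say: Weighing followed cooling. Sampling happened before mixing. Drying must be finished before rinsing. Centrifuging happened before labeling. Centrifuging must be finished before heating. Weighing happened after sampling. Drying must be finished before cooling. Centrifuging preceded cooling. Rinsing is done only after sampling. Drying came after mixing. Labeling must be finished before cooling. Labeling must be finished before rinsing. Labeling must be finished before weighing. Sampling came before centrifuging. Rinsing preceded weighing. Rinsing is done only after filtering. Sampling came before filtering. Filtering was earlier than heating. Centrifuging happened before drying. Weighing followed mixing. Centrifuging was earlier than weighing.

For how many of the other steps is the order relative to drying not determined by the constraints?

3

Forced before drying: centrifuging, mixing, and sampling; forced after drying: cooling, rinsing, and weighing.
That leaves filtering, heating, and labeling with no forced order relative to drying — 3.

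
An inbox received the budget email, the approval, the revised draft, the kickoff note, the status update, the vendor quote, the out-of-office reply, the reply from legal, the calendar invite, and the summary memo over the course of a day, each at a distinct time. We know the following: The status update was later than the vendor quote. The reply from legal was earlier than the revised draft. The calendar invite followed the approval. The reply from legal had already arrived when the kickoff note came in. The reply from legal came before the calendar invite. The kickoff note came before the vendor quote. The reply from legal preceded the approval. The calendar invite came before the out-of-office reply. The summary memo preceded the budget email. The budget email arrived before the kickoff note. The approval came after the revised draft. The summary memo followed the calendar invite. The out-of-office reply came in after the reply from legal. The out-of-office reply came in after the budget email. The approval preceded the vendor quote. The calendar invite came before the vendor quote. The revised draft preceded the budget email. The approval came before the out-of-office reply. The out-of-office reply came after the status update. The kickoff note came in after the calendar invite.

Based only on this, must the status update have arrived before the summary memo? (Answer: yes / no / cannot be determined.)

Tracing the constraints gives the summary memo → the budget email → the kickoff note → the vendor quote → the status update, so the summary memo must come before the status update.
That means the status update cannot be before the summary memo.

no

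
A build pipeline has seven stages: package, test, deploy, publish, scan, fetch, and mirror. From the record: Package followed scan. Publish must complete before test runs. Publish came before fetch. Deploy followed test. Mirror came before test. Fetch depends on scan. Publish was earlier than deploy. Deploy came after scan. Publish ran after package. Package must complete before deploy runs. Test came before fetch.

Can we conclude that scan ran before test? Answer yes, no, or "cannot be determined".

yes

Chain the constraints: scan → package → publish → test. Each link is directly stated, so scan comes before test.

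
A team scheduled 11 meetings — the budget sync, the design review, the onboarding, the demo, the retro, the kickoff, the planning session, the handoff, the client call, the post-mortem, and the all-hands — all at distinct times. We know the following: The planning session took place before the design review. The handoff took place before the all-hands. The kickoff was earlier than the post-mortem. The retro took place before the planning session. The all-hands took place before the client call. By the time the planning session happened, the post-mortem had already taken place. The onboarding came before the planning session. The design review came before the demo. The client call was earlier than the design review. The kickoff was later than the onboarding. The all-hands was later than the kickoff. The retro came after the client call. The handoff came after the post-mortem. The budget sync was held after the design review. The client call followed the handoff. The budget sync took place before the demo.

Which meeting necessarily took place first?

The onboarding has a chain of constraints placing it before every other meeting, so the onboarding must be first.

the onboarding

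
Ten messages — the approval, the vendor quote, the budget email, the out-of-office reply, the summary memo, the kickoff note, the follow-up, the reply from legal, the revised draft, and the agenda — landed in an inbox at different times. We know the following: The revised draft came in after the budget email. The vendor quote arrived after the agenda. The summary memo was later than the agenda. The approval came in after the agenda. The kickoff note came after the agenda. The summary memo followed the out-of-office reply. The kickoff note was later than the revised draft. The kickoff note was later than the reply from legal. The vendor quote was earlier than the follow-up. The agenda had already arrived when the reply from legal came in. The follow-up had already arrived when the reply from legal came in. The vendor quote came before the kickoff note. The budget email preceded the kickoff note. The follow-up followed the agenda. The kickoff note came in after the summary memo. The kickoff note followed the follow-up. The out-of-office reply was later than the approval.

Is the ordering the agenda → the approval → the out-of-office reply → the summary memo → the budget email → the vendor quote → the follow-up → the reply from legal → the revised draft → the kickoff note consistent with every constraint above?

yes

Check each stated constraint against the proposed order — e.g. the agenda is ahead of the reply from legal; the agenda is ahead of the kickoff note. Every pair is in the required order; nothing is violated.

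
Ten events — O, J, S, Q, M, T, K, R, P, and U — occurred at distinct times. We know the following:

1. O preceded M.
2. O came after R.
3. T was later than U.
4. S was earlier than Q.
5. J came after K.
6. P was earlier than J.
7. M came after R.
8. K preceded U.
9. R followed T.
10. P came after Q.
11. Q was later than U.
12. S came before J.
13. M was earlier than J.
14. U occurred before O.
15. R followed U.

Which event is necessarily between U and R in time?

T

Tracing the constraints gives U → T → R, so T sits after U and before R.
No other event is forced both after U and before R.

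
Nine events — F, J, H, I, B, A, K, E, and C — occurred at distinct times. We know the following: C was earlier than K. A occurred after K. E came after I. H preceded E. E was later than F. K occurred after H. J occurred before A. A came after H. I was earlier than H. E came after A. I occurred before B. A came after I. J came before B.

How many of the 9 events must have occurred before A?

Directly stated before A: H, I, J, and K.
C reaches A via C → K → A.
No chain forces E (or any of the others) ahead of A.
That's C, H, I, J, and K — 5 in all.

5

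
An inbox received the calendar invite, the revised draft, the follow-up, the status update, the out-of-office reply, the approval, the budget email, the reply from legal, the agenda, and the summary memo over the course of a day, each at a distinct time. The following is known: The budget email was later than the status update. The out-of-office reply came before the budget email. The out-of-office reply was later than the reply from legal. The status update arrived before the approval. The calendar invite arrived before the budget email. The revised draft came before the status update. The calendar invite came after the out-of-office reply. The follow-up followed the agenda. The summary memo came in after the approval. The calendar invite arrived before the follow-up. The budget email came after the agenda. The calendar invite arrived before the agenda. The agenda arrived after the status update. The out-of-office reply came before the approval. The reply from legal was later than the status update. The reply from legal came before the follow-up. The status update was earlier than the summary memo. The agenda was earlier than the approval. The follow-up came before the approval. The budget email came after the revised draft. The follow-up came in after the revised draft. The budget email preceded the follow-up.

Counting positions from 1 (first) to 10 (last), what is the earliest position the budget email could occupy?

The agenda, the calendar invite, the out-of-office reply, the reply from legal, the revised draft, and the status update must all come before the budget email — 6 forced predecessors.
Nothing else is forced ahead of the budget email, so its earliest slot is position 6 + 1 = 7.

7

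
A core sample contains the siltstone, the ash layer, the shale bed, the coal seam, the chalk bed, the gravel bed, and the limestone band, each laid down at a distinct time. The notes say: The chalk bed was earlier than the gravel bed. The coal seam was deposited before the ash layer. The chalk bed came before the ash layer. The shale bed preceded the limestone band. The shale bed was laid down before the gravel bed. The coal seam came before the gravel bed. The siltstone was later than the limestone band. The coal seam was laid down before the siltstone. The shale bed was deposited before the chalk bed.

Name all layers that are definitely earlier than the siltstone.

Directly stated before the siltstone: the coal seam and the limestone band.
The shale bed reaches the siltstone via the shale bed → the limestone band → the siltstone.

the coal seam, the limestone band, the shale bed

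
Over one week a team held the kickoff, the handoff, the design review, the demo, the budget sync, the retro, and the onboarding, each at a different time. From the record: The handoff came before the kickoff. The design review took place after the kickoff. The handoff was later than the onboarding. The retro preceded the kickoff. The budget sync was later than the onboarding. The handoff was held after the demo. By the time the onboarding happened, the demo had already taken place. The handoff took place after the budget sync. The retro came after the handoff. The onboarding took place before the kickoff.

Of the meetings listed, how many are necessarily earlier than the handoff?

3

Directly stated before the handoff: the budget sync, the demo, and the onboarding.
That's the budget sync, the demo, and the onboarding — 3 in all.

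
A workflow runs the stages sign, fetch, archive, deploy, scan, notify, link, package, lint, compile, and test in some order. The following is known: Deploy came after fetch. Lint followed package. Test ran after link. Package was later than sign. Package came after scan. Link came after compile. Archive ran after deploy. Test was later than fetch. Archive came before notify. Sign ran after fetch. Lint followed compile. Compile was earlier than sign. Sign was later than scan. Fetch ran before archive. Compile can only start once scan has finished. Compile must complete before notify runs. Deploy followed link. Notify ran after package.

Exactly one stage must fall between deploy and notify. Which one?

archive

Tracing the constraints gives deploy → archive → notify, so archive sits after deploy and before notify.
No other stage is forced both after deploy and before notify.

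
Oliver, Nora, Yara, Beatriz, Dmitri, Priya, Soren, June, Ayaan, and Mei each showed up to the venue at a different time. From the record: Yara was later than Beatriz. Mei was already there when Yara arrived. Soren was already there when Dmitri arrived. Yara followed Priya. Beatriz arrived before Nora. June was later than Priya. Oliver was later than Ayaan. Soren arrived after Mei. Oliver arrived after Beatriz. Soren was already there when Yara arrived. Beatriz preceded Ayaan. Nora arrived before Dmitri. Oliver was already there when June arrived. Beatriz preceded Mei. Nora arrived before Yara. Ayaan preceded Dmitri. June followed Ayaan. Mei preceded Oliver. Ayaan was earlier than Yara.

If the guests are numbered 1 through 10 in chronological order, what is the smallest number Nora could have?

2

Beatriz must come before Nora — 1 forced predecessor.
Nothing else is forced ahead of Nora, so their earliest slot is position 1 + 1 = 2.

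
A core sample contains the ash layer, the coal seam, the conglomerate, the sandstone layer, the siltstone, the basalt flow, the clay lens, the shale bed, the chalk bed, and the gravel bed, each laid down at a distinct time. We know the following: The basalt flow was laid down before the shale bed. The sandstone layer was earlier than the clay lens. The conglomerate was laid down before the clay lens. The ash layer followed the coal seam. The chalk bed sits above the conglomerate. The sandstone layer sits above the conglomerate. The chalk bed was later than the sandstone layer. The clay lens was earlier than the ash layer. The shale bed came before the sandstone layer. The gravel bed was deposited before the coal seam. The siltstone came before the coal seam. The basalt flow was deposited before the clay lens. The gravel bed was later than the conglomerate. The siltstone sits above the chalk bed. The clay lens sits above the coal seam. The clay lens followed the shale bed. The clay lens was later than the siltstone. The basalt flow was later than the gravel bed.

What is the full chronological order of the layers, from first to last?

the conglomerate, the gravel bed, the basalt flow, the shale bed, the sandstone layer, the chalk bed, the siltstone, the coal seam, the clay lens, the ash layer

The constraints fix every adjacent pair, so only one ordering works:
the conglomerate → the gravel bed → the basalt flow → the shale bed → the sandstone layer → the chalk bed → the siltstone → the coal seam → the clay lens → the ash layer.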